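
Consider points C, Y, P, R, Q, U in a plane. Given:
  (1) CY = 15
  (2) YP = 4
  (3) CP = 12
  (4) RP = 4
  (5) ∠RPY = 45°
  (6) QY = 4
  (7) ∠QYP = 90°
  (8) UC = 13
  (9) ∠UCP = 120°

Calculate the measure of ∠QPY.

Step 1: By the law of cosines on triangle PYQ: PQ² = 4² + 4² − 2·4·4·cos(90°) = 32, so PQ = 4·√2.
Step 2: By the inverse law of cosines on triangle QPY: cos(∠QPY) = ((4·√2)² + 4² − 4²) / (2·4·√2·4) = 32/45.25 = 0.7071, so ∠QPY = 45°.

Therefore, the measure of angle ∠QPY = 45°.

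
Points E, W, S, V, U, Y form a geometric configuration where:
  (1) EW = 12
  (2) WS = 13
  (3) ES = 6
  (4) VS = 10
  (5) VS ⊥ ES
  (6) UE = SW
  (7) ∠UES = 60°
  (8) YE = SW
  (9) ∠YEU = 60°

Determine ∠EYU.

From the given relations: YE = SW = 13; UE = SW = 13.
Step 1: By the law of cosines on triangle YEU: YU² = 13² + 13² − 2·13·13·cos(60°) = 169, so YU = 13.
Step 2: By the inverse law of cosines on triangle EYU: cos(∠EYU) = (13² + 13² − 13²) / (2·13·13) = 169/338 = 0.5, so ∠EYU = 60°.

Therefore, the measure of angle ∠EYU = 60°.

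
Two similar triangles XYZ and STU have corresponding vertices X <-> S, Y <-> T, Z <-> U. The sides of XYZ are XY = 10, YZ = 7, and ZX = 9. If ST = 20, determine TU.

k = 20/10 = 2. TU = 2 * 7 = 14.

14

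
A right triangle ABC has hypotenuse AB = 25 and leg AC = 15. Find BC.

BC = sqrt(25^2 - 15^2) = sqrt(400) = 20

20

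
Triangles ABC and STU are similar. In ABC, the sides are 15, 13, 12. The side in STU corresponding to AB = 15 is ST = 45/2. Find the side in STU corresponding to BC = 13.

Since the triangles are similar, the ratio of corresponding sides is constant.
Scale factor k = ST / AB = 45/2 / 15 = 3/2
TU = k * BC = 3/2 * 13 = 39/2

39/2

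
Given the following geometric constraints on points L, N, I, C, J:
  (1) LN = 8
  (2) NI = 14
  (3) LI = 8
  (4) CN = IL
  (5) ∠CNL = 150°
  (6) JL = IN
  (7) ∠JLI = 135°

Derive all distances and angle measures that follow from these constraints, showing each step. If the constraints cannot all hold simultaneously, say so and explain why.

The constraints are consistent.

From the given relations:
  CN = IL = 8
  JL = IN = 14

Step 1: From LN = 8, NC = 8, and ∠LNC = 150°, by the law of cosines:
  LC² = LN² + NC² - 2·LN·NC·cos(150°) = 64 + 64 + 110.9 = 238.9
  LC ≈ 15.45

Step 2: From IL = 8, LJ = 14, and ∠ILJ = 135°, by the law of cosines:
  IJ² = IL² + LJ² - 2·IL·LJ·cos(135°) = 64 + 196 + 158.4 = 418.4
  IJ ≈ 20.45

Step 3: From LI = 8, LN = 8, IN = 14, by the inverse law of cosines:
  cos(∠ILN) = (LI² + LN² - IN²) / (2·LI·LN)
  ∠ILN = 122.09°

Step 4: From NI = 14, NL = 8, IL = 8, by the inverse law of cosines:
  cos(∠INL) = (NI² + NL² - IL²) / (2·NI·NL)
  ∠INL = 28.96°

Step 5: From IL = 8, IN = 14, LN = 8, by the inverse law of cosines:
  cos(∠LIN) = (IL² + IN² - LN²) / (2·IL·IN)
  ∠LIN = 28.96°

Step 6: From LC = 15.45, LN = 8, CN = 8, by the inverse law of cosines:
  cos(∠CLN) = (LC² + LN² - CN²) / (2·LC·LN)
  ∠CLN = 15°

Step 7: From IJ = 20.45, IL = 8, JL = 14, by the inverse law of cosines:
  cos(∠JIL) = (IJ² + IL² - JL²) / (2·IJ·IL)
  ∠JIL = 28.95°

Step 8: From CL = 15.45, CN = 8, LN = 8, by the inverse law of cosines:
  cos(∠LCN) = (CL² + CN² - LN²) / (2·CL·CN)
  ∠LCN = 15°

Step 9: From JI = 20.45, JL = 14, IL = 8, by the inverse law of cosines:
  cos(∠IJL) = (JI² + JL² - IL²) / (2·JI·JL)
  ∠IJL = 16.05°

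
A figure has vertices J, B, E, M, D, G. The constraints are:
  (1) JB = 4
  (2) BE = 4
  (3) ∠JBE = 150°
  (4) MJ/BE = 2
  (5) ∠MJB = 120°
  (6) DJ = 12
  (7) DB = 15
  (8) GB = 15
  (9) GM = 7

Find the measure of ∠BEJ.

Step 1: By the law of cosines on triangle EBJ: EJ² = 4² + 4² − 2·4·4·cos(150°) = 59.71, so EJ ≈ 7.73.
Step 2: By the inverse law of cosines on triangle BEJ: cos(∠BEJ) = (4² + 7.73² − 4²) / (2·4·7.73) = 59.71/61.82 = 0.9659, so ∠BEJ = 15°.

Therefore, the measure of angle ∠BEJ = 15°.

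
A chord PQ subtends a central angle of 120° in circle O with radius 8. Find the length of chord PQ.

Chord length = 2r sin(θ/2)
= 2 × 8 × sin(120°/2)
= 2 × 8 × sin(60°)
= 8*sqrt(3)

8*sqrt(3)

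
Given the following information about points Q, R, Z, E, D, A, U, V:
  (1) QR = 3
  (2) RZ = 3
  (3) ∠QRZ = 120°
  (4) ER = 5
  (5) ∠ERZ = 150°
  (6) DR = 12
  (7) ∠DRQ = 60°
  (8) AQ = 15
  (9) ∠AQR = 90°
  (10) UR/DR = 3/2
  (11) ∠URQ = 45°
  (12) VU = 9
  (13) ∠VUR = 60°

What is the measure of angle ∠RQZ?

Step 1: By the law of cosines on triangle QRZ: QZ² = 3² + 3² − 2·3·3·cos(120°) = 27, so QZ = 3·√3.
Step 2: By the inverse law of cosines on triangle RQZ: cos(∠RQZ) = (3² + (3·√3)² − 3²) / (2·3·3·√3) = 27/31.18 = 0.866, so ∠RQZ = 30°.

Therefore, the measure of angle ∠RQZ = 30°.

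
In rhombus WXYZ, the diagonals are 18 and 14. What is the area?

The diagonals of a rhombus divide it into four right triangles.
Each triangle has legs 18/ 2 = 9 and 14/2 = 7, so each has area (1/2)*9*7 = 63/2.
Four such triangles give total area = (d1 * d2) / 2 = 126.

126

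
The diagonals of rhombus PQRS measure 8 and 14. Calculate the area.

Area of a rhombus = (d1 * d2) / 2
Area = (8 * 14) / 2
Area = 112 / 2
Area = 56

56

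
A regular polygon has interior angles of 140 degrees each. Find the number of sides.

The exterior angle is the supplement of the interior angle: 180 - 140 = 40 degrees.
Since the exterior angles of any convex polygon sum to 360 degrees, the number of sides is 360 / 40 = 9.

9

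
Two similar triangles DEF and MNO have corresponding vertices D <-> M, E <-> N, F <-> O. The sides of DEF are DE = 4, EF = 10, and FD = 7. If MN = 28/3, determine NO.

k = 28/3/4 = 7/3. NO = 7/3 * 10 = 70/3.

70/3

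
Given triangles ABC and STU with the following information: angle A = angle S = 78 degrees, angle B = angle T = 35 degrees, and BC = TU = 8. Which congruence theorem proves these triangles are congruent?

The given information provides:
angle A = angle S = 78 degrees, angle B = angle T = 35 degrees, and BC = TU = 8
This matches the AAS congruence theorem.
Two pairs of corresponding angles and a non-included side are equal (Angle-Angle-Side).

AAS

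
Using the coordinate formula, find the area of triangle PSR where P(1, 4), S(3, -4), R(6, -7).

Using the Shoelace formula for a triangle:
Area = (1/2)|x0(y1 - y2) + x1(y2 - y0) + x2(y0 - y1)|
Area = (1/2)|1(-4 - -7) + 3(-7 - 4) + 6(4 - -4)|
Area = (1/2)|3 + -33 + 48|
Area = (1/2)|18|
Area = (1/2)(18)
Area = 9

9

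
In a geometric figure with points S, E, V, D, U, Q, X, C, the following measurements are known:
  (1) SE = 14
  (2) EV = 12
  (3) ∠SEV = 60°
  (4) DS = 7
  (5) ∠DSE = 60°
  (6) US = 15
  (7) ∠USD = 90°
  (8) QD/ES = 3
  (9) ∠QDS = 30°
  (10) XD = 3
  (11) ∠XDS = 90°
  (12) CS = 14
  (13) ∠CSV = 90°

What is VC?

Step 1: By the law of cosines on triangle SEV: SV² = 14² + 12² − 2·14·12·cos(60°) = 172, so SV = 2·√43.
Step 2: By the law of cosines on triangle VSC: VC² = (2·√43)² + 14² − 2·2·√43·14·cos(90°) = 368, so VC = 4·√23.

Therefore, the length of VC = 4·√23.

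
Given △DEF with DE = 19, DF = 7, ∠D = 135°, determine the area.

Area = (1/2) * DE * DF * sin(D)
Area = (1/2) * 19 * 7 * sin(135°)
Area = (1/2) * 19 * 7 * sqrt(2)/2
Area = 133*sqrt(2)/4

133*sqrt(2)/4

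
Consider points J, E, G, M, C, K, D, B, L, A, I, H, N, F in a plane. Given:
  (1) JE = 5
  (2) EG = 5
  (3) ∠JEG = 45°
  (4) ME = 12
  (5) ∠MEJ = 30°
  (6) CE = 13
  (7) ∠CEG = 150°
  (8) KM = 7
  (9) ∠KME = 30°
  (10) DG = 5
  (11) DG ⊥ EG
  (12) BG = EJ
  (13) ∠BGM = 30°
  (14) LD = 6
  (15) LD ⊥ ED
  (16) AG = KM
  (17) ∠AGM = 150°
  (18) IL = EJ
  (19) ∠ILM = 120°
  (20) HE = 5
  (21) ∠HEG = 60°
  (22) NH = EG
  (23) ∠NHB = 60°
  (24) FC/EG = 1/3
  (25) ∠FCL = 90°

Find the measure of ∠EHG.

Step 1: By the law of cosines on triangle HEG: HG² = 5² + 5² − 2·5·5·cos(60°) = 25, so HG = 5.
Step 2: By the inverse law of cosines on triangle EHG: cos(∠EHG) = (5² + 5² − 5²) / (2·5·5) = 25/50 = 0.5, so ∠EHG = 60°.

Therefore, the measure of angle ∠EHG = 60°.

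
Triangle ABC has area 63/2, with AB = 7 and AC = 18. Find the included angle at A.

sin(C) = 2 * 63/2 / (7 * 18) = 1/2, so C = arcsin(1/2) = 30°.
Since sin(180° - C) = sin(C), the obtuse angle 150° gives the same area, so C = 30° or C = 150°.

30° or 150°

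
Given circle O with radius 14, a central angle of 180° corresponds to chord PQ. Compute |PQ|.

Chord length = 2r sin(θ/2)
= 2 × 14 × sin(180°/2)
= 2 × 14 × sin(90°)
= 28

28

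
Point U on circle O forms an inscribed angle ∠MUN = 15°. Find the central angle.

Central angle = 2 × 15° = 30° (inscribed angle theorem).

30°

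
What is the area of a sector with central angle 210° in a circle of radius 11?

The full circle has area πr² = π(11)² = 121*pi.
The sector covers 210° out of 360°, a fraction of 7/12.
Sector area = 121*pi × 7/12 = 847*pi/12.

847*pi/12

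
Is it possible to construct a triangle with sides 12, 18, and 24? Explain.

Check all three triangle inequalities:
12 + 18 = 30 > 24 ✓
12 + 24 = 36 > 18 ✓
18 + 24 = 42 > 12 ✓
All conditions hold, so these sides form a valid triangle.

Yes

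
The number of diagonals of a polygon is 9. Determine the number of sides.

Using d = n(n - 3)/2, we solve 9 = n(n - 3)/2.
So n(n - 3) = 18.
Testing n = 6: 6 * 3 = 18 = 18. Correct.
The polygon has 6 sides.

6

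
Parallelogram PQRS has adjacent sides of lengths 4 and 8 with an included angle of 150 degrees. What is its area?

Area = 4 * 8 * sin(150°) = 32 * 1/2 = 16

16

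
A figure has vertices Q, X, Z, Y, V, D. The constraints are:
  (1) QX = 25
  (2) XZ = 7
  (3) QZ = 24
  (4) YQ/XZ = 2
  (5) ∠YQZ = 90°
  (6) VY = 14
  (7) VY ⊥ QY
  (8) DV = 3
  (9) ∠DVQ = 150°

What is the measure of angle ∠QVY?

From the given relations: YQ = 2·XZ = 2·7 = 14.
Step 1: By the law of cosines on triangle VYQ: VQ² = 14² + 14² − 2·14·14·cos(90°) = 392, so VQ = 14·√2.
Step 2: By the inverse law of cosines on triangle QVY: cos(∠QVY) = ((14·√2)² + 14² − 14²) / (2·14·√2·14) = 392/554.37 = 0.7071, so ∠QVY = 45°.

Therefore, the measure of angle ∠QVY = 45°.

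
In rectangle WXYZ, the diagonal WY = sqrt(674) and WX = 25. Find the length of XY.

The diagonal of a rectangle forms a right triangle with the two sides.
Rearranging the Pythagorean theorem: missing side = sqrt(d^2 - known^2).
= sqrt(674 - 625) = sqrt(49) = 7.

7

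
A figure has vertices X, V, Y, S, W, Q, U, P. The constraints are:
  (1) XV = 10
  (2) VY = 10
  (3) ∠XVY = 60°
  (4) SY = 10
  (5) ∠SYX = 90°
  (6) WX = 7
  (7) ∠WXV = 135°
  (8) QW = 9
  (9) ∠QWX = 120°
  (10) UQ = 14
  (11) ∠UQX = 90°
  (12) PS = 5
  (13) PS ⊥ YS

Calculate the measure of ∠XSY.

Step 1: By the law of cosines on triangle XVY: XY² = 10² + 10² − 2·10·10·cos(60°) = 100, so XY = 10.
Step 2: By the law of cosines on triangle SYX: SX² = 10² + 10² − 2·10·10·cos(90°) = 200, so SX = 10·√2.
Step 3: By the inverse law of cosines on triangle XSY: cos(∠XSY) = ((10·√2)² + 10² − 10²) / (2·10·√2·10) = 200/282.84 = 0.7071, so ∠XSY = 45°.

Therefore, the measure of angle ∠XSY = 45°.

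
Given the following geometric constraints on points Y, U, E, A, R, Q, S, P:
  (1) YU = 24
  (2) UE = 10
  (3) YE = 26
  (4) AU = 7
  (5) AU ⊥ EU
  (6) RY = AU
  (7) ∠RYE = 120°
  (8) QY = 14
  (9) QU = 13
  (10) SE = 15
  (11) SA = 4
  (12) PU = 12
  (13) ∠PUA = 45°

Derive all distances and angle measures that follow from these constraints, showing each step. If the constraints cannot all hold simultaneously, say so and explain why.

The constraints are consistent.

From the given relations:
  RY = AU = 7

Step 1: From EU = 10, UA = 7, and ∠EUA = 90°, by the law of cosines:
  EA² = EU² + UA² - 2·EU·UA·cos(90°) = 100 + 49 - 0 = 149
  EA = √149

Step 2: From EY = 26, YR = 7, and ∠EYR = 120°, by the law of cosines:
  ER² = EY² + YR² - 2·EY·YR·cos(120°) = 676 + 49 + 182 = 907
  ER ≈ 30.12

Step 3: From AU = 7, UP = 12, and ∠AUP = 45°, by the law of cosines:
  AP² = AU² + UP² - 2·AU·UP·cos(45°) = 49 + 144 - 118.8 = 74.21
  AP ≈ 8.61

Step 4: From YE = 26, YU = 24, EU = 10, by the inverse law of cosines:
  cos(∠EYU) = (YE² + YU² - EU²) / (2·YE·YU)
  ∠EYU = 22.62°

Step 5: From YQ = 14, YU = 24, QU = 13, by the inverse law of cosines:
  cos(∠QYU) = (YQ² + YU² - QU²) / (2·YQ·YU)
  ∠QYU = 26.19°

Step 6: From UE = 10, UY = 24, EY = 26, by the inverse law of cosines:
  cos(∠EUY) = (UE² + UY² - EY²) / (2·UE·UY)
  ∠EUY = 90°

Step 7: From UQ = 13, UY = 24, QY = 14, by the inverse law of cosines:
  cos(∠QUY) = (UQ² + UY² - QY²) / (2·UQ·UY)
  ∠QUY = 28.38°

Step 8: From EU = 10, EY = 26, UY = 24, by the inverse law of cosines:
  cos(∠UEY) = (EU² + EY² - UY²) / (2·EU·EY)
  ∠UEY = 67.38°

Step 9: From QU = 13, QY = 14, UY = 24, by the inverse law of cosines:
  cos(∠UQY) = (QU² + QY² - UY²) / (2·QU·QY)
  ∠UQY = 125.43°

Step 10: From EA = √149, ES = 15, AS = 4, by the inverse law of cosines:
  cos(∠AES) = (EA² + ES² - AS²) / (2·EA·ES)
  ∠AES = 12.15°

Step 11: From EA = √149, EU = 10, AU = 7, by the inverse law of cosines:
  cos(∠AEU) = (EA² + EU² - AU²) / (2·EA·EU)
  ∠AEU = 34.99°

Step 12: From ER = 30.12, EY = 26, RY = 7, by the inverse law of cosines:
  cos(∠REY) = (ER² + EY² - RY²) / (2·ER·EY)
  ∠REY = 11.61°

Step 13: From AE = √149, AS = 4, ES = 15, by the inverse law of cosines:
  cos(∠EAS) = (AE² + AS² - ES²) / (2·AE·AS)
  ∠EAS = 127.91°

Step 14: From AE = √149, AU = 7, EU = 10, by the inverse law of cosines:
  cos(∠EAU) = (AE² + AU² - EU²) / (2·AE·AU)
  ∠EAU = 55.01°

Step 15: From AP = 8.61, AU = 7, PU = 12, by the inverse law of cosines:
  cos(∠PAU) = (AP² + AU² - PU²) / (2·AP·AU)
  ∠PAU = 99.93°

Step 16: From RE = 30.12, RY = 7, EY = 26, by the inverse law of cosines:
  cos(∠ERY) = (RE² + RY² - EY²) / (2·RE·RY)
  ∠ERY = 48.39°

Step 17: From SA = 4, SE = 15, AE = √149, by the inverse law of cosines:
  cos(∠ASE) = (SA² + SE² - AE²) / (2·SA·SE)
  ∠ASE = 39.94°

Step 18: From PA = 8.61, PU = 12, AU = 7, by the inverse law of cosines:
  cos(∠APU) = (PA² + PU² - AU²) / (2·PA·PU)
  ∠APU = 35.07°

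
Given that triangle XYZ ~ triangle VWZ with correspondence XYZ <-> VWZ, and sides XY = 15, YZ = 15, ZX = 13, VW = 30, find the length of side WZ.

Since the triangles are similar, the ratio of corresponding sides is constant.
Scale factor k = VW / XY = 30 / 15 = 2
WZ = k * YZ = 2 * 15 = 30

30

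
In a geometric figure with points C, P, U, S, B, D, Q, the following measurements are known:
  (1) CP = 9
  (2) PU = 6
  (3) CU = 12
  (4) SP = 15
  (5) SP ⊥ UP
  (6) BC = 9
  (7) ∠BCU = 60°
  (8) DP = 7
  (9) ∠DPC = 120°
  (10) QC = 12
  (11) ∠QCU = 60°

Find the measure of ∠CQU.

Step 1: By the law of cosines on triangle QCU: QU² = 12² + 12² − 2·12·12·cos(60°) = 144, so QU = 12.
Step 2: By the inverse law of cosines on triangle CQU: cos(∠CQU) = (12² + 12² − 12²) / (2·12·12) = 144/288 = 0.5, so ∠CQU = 60°.

Therefore, the measure of angle ∠CQU = 60°.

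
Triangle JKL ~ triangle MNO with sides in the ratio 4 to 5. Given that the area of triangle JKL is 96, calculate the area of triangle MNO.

The ratio of areas of similar triangles = (side ratio)^2.
Side ratio = 4:5, so area ratio = 16:25.
Area of MNO / Area of JKL = 25/16
Area of MNO = 96 * 25/16 = 150

150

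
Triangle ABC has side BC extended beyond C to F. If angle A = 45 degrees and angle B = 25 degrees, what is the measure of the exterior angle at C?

Exterior angle = 45 + 25 = 70 degrees (exterior angle theorem).

70 degrees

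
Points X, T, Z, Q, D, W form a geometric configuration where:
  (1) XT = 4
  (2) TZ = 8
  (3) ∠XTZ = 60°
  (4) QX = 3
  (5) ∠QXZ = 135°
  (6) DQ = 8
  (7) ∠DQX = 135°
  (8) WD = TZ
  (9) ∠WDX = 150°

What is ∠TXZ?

Step 1: By the law of cosines on triangle XTZ: XZ² = 4² + 8² − 2·4·8·cos(60°) = 48, so XZ = 4·√3.
Step 2: By the inverse law of cosines on triangle TXZ: cos(∠TXZ) = (4² + (4·√3)² − 8²) / (2·4·4·√3) = 0/55.43 = 0, so ∠TXZ = 90°.

Therefore, the measure of angle ∠TXZ = 90°.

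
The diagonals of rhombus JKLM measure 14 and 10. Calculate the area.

Area of a rhombus = (d1 * d2) / 2
Area = (14 * 10) / 2
Area = 140 / 2
Area = 70

70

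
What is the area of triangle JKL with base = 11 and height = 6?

Area = (1/2) * base * height
Area = (1/2) * 11 * 6
Area = 33

33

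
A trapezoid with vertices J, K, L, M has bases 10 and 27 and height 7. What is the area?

Area of a trapezoid = (base1 + base2) * height / 2
Area = (10 + 27) * 7 / 2
Area = 37 * 7 / 2
Area = 259 / 2
Area = 259/2

259/2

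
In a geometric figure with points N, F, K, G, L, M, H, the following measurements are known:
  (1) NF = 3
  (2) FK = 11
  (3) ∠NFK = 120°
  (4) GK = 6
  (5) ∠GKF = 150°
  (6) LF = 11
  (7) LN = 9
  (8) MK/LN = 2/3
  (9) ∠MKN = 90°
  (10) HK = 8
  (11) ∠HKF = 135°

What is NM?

From the given relations: MK = 2/3·LN = 2/3·9 = 6.
Step 1: By the law of cosines on triangle NFK: NK² = 3² + 11² − 2·3·11·cos(120°) = 163, so NK = √163.
Step 2: By the law of cosines on triangle NKM: NM² = √163² + 6² − 2·√163·6·cos(90°) = 199, so NM = √199.

Therefore, the length of NM = √199.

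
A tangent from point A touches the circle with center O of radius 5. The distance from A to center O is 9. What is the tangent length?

tangent = √(d² - r²) = √(9² - 5²) = √(81 - 25) = √56 = 2*sqrt(14)

2*sqrt(14)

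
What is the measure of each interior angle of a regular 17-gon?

Each interior angle of a regular n-gon is (n - 2) * 180 / n.
For n = 17: (17 - 2) * 180 / 17 = 2700/17 = 2700/17 degrees.

2700/17 degrees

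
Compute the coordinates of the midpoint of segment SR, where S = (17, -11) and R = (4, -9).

The midpoint is the point halfway along the segment.
Move half the horizontal distance: 17 + (4 - 17)/2 = 17 + -13/2 = 21/2
Move half the vertical distance: -11 + (-9 - -11)/2 = -11 + 2/2 = -10
Midpoint = (21/2, -10)

(21/2, -10)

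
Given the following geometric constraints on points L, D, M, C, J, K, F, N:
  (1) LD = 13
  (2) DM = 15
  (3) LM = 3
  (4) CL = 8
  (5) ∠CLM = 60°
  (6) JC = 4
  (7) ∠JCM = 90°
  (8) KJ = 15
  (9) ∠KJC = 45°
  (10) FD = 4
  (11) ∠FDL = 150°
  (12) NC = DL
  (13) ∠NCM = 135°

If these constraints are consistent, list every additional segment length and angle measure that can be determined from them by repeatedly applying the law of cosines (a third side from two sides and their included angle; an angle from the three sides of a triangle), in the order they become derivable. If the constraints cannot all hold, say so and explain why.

The constraints are consistent. Derivable facts, in order:
After 1 step:
- CK ≈ 12.5
- LF ≈ 16.59
- MC = 7
- ∠DLM = 127.05°
- ∠DML = 43.76°
- ∠LDM = 9.18°
After 2 steps:
- MJ = √65
- MN ≈ 18.62
- ∠CKJ = 13.08°
- ∠CML = 98.21°
- ∠DFL = 23.07°
- ∠DLF = 6.93°
- ∠JCK = 121.92°
- ∠LCM = 21.79°
After 3 steps:
- ∠CJM = 60.26°
- ∠CMJ = 29.74°
- ∠CMN = 29.58°
- ∠CNM = 15.42°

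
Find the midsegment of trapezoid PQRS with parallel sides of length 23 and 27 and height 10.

midsegment = (23 + 27) / 2 = 50 / 2 = 25

25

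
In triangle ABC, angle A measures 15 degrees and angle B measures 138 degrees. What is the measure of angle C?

The interior angles sum to 180°: angle C = 180 - 15 - 138 = 27°.
The triangle is obtuse (angles 15°, 138°, 27°).

27 degrees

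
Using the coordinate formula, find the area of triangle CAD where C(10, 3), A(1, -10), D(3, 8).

Shoelace: Area = (1/2)|10(-10-8) + 1(8-3) + 3(3--10)| = (1/2)(136) = 68

68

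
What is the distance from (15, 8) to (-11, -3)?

d = sqrt((-26)^2 + (-11)^2) = sqrt(797)

sqrt(797)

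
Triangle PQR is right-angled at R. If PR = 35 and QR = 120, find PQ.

By the Pythagorean theorem: PQ^2 = PR^2 + QR^2
PQ^2 = 35^2 + 120^2 = 1225 + 14400 = 15625
PQ = sqrt(15625) = 125

125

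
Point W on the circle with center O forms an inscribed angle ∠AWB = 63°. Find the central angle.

Central angle = 2 × 63° = 126° (inscribed angle theorem).

126°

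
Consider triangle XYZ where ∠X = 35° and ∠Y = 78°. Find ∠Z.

angle Z = 180 - 35 - 78 = 67 degrees.

67 degrees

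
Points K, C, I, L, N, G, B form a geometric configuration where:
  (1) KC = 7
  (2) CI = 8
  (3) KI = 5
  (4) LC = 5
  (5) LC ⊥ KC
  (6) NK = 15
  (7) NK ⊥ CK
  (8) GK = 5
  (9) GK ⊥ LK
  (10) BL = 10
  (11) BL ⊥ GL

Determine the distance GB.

Step 1: By the law of cosines on triangle LCK: LK² = 5² + 7² − 2·5·7·cos(90°) = 74, so LK = √74.
Step 2: By the law of cosines on triangle LKG: LG² = √74² + 5² − 2·√74·5·cos(90°) = 99, so LG = 3·√11.
Step 3: By the law of cosines on triangle GLB: GB² = (3·√11)² + 10² − 2·3·√11·10·cos(90°) = 199, so GB = √199.

Therefore, the length of GB = √199.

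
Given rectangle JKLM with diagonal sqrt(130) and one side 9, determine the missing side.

b = sqrt(d^2 - a^2) = sqrt(130 - 81) = sqrt(49) = 7

7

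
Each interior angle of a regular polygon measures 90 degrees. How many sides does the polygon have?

Exterior angle = 180 - 90 = 90. n = 360 / 90 = 4.

4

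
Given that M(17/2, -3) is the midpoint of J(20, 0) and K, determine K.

Using the midpoint formula: M = ((x1 + x2)/2, (y1 + y2)/2)
We know M = (17/2, -3) and J = (20, 0)
For x: 17/2 = (20 + x2)/2, so x2 = 2*17/2 - 20 = -3
For y: -3 = (0 + y2)/2, so y2 = 2*-3 - 0 = -6
K = (-3, -6)

(-3, -6)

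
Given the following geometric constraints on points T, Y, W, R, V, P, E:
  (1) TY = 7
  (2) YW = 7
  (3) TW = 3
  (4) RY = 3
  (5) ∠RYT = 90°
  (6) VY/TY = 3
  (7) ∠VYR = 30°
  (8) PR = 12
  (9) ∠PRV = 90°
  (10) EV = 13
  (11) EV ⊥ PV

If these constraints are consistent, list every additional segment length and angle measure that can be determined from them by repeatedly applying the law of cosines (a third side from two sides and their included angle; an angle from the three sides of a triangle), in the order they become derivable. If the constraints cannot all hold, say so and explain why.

The constraints are consistent. Derivable facts, in order:
After 1 step:
- RV ≈ 18.46
- TR = √58
- ∠TWY = 77.63°
- ∠TYW = 24.75°
- ∠WTY = 77.63°
After 2 steps:
- VP ≈ 22.02
- ∠RTY = 23.2°
- ∠RVY = 4.66°
- ∠TRY = 66.8°
- ∠VRY = 145.34°
After 3 steps:
- PE ≈ 25.57
- ∠PVR = 33.02°
- ∠RPV = 56.98°
After 4 steps:
- ∠EPV = 30.56°
- ∠PEV = 59.44°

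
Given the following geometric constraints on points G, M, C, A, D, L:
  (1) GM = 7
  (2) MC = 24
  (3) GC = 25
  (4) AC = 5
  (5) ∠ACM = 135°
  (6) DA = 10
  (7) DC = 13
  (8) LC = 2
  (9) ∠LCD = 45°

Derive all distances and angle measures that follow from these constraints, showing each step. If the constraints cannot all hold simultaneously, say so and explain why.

The constraints are consistent.

Step 1: From MC = 24, CA = 5, and ∠MCA = 135°, by the law of cosines:
  MA² = MC² + CA² - 2·MC·CA·cos(135°) = 576 + 25 + 169.7 = 770.7
  MA ≈ 27.76

Step 2: From DC = 13, CL = 2, and ∠DCL = 45°, by the law of cosines:
  DL² = DC² + CL² - 2·DC·CL·cos(45°) = 169 + 4 - 36.77 = 136.2
  DL ≈ 11.67

Step 3: From GC = 25, GM = 7, CM = 24, by the inverse law of cosines:
  cos(∠CGM) = (GC² + GM² - CM²) / (2·GC·GM)
  ∠CGM = 73.74°

Step 4: From MC = 24, MG = 7, CG = 25, by the inverse law of cosines:
  cos(∠CMG) = (MC² + MG² - CG²) / (2·MC·MG)
  ∠CMG = 90°

Step 5: From CA = 5, CD = 13, AD = 10, by the inverse law of cosines:
  cos(∠ACD) = (CA² + CD² - AD²) / (2·CA·CD)
  ∠ACD = 43.69°

Step 6: From CG = 25, CM = 24, GM = 7, by the inverse law of cosines:
  cos(∠GCM) = (CG² + CM² - GM²) / (2·CG·CM)
  ∠GCM = 16.26°

Step 7: From AC = 5, AD = 10, CD = 13, by the inverse law of cosines:
  cos(∠CAD) = (AC² + AD² - CD²) / (2·AC·AD)
  ∠CAD = 116.1°

Step 8: From DA = 10, DC = 13, AC = 5, by the inverse law of cosines:
  cos(∠ADC) = (DA² + DC² - AC²) / (2·DA·DC)
  ∠ADC = 20.21°

Step 9: From MA = 27.76, MC = 24, AC = 5, by the inverse law of cosines:
  cos(∠AMC) = (MA² + MC² - AC²) / (2·MA·MC)
  ∠AMC = 7.32°

Step 10: From AC = 5, AM = 27.76, CM = 24, by the inverse law of cosines:
  cos(∠CAM) = (AC² + AM² - CM²) / (2·AC·AM)
  ∠CAM = 37.68°

Step 11: From DC = 13, DL = 11.67, CL = 2, by the inverse law of cosines:
  cos(∠CDL) = (DC² + DL² - CL²) / (2·DC·DL)
  ∠CDL = 6.96°

Step 12: From LC = 2, LD = 11.67, CD = 13, by the inverse law of cosines:
  cos(∠CLD) = (LC² + LD² - CD²) / (2·LC·LD)
  ∠CLD = 128.04°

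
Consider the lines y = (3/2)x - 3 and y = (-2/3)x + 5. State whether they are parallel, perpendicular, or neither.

Slope of line 1: m1 = 3/2
Slope of line 2: m2 = -2/3
m1 * m2 = -1, so perpendicular.

Perpendicular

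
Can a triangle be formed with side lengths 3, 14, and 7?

Check the triangle inequality: 3 + 7 = 10 ≤ 14.
Since the sum of two sides does not exceed the third, no triangle can be formed.

No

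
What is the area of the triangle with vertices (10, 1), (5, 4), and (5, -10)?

Shoelace: Area = (1/2)|10(4--10) + 5(-10-1) + 5(1-4)| = (1/2)(70) = 35

35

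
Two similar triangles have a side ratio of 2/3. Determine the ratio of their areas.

Area scales with the square of linear dimensions. If every length is multiplied by 2/3, then the area is multiplied by (2/3)^2 = 4/9.
The area ratio is 4:9.

4:9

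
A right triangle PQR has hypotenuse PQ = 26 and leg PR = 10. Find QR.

By the Pythagorean theorem: QR^2 = PQ^2 - PR^2
QR^2 = 26^2 - 10^2 = 676 - 100 = 576
QR = sqrt(576) = 24

24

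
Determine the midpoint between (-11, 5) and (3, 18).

M = ((x₁ + x₂)/2, (y₁ + y₂)/2)
= ((-11 + 3)/2, (5 + 18)/2)
= (-8/2, 23/2) = (-4, 23/2)

(-4, 23/2)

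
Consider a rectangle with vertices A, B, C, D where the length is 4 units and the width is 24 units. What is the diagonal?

d = sqrt(4^2 + 24^2) = sqrt(592) = 4*sqrt(37)

4*sqrt(37)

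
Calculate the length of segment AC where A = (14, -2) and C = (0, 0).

d = sqrt((-14)^2 + (2)^2) = sqrt(200) = 10*sqrt(2)

10*sqrt(2)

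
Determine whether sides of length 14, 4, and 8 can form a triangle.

Check the triangle inequality: 4 + 8 = 12 ≤ 14.
Since the sum of two sides does not exceed the third, no triangle can be formed.

No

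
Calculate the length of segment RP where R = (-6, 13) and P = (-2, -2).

d = sqrt((4)^2 + (-15)^2) = sqrt(241)

sqrt(241)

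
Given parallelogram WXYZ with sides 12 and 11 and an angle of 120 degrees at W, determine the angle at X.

Consecutive angles are supplementary: angle X = 180 - 120 = 60 degrees.

60 degrees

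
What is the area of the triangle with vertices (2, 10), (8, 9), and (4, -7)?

The Shoelace formula computes the area from vertex coordinates by summing cross products.
For vertices (2,10), (8,9), (4,-7):
Signed sum = 2*9 - 8*10 + 8*-7 - 4*9 + 4*10 - 2*-7
= -62 + -92 + 54 = -100
Area = (1/2)|-100| = 50.

50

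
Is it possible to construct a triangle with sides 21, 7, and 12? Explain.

Check the triangle inequality: 7 + 12 = 19 ≤ 21.
Since the sum of two sides does not exceed the third, no triangle can be formed.

No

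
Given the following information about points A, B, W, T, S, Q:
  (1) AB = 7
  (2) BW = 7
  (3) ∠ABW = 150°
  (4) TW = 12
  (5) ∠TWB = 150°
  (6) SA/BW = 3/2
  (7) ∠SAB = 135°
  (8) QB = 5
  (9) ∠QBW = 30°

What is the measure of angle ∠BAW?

Step 1: By the law of cosines on triangle ABW: AW² = 7² + 7² − 2·7·7·cos(150°) = 182.87, so AW ≈ 13.52.
Step 2: By the inverse law of cosines on triangle BAW: cos(∠BAW) = (7² + 13.52² − 7²) / (2·7·13.52) = 182.87/189.32 = 0.9659, so ∠BAW = 15°.

Therefore, the measure of angle ∠BAW = 15°.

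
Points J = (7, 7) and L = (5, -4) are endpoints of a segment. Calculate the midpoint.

The midpoint is the point halfway along the segment.
Move half the horizontal distance: 7 + (5 - 7)/2 = 7 + -2/2 = 6
Move half the vertical distance: 7 + (-4 - 7)/2 = 7 + -11/2 = 3/2
Midpoint = (6, 3/2)

(6, 3/2)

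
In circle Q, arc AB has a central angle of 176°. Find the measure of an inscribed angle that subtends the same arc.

By the inscribed angle theorem, the inscribed angle is half the central angle.
Inscribed angle = 176° / 2 = 88°

88°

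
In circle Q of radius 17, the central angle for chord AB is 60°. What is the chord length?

Chord length = 2r sin(θ/2)
= 2 × 17 × sin(60°/2)
= 2 × 17 × sin(30°)
= 17

17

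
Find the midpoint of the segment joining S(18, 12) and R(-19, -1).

The midpoint is the average of the coordinates:
x: (18 + -19)/2 = -1/2
y: (12 + -1)/2 = 11/2
Midpoint = (-1/2, 11/2)

(-1/2, 11/2)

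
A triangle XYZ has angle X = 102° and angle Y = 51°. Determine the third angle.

angle Z = 180 - 102 - 51 = 27 degrees.

27 degrees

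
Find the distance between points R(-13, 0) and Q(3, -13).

The horizontal distance is |3 - -13| = 16 and the vertical distance is |-13 - 0| = 13.
By the Pythagorean theorem, d = sqrt(16^2 + 13^2) = sqrt(425) = 5*sqrt(17).

5*sqrt(17)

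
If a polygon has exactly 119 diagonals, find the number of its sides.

Using d = n(n - 3)/2, we solve 119 = n(n - 3)/2.
So n(n - 3) = 238.
Testing n = 17: 17 * 14 = 238 = 238. Correct.
The polygon has 17 sides.

17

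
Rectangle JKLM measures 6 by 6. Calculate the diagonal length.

d = sqrt(6^2 + 6^2) = sqrt(72) = 6*sqrt(2)

6*sqrt(2)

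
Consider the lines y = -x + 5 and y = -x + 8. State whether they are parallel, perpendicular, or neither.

Slope of line 1: m1 = -1
Slope of line 2: m2 = -1
Since m1 = m2 = -1, the lines are parallel.

Parallel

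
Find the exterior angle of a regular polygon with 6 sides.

Each exterior angle of a regular n-gon is 360 / n.
For n = 6: 360 / 6 = 60 degrees.

60 degrees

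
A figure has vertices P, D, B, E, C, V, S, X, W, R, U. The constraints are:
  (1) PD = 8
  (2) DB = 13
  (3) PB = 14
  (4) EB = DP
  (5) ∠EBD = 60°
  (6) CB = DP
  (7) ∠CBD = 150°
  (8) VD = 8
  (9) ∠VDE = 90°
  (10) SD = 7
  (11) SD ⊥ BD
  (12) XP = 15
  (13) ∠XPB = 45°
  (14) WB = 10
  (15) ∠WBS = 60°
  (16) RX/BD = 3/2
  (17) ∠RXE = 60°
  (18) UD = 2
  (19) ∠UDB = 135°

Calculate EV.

From the given relations: EB = DP = 8.
Step 1: By the law of cosines on triangle EBD: ED² = 8² + 13² − 2·8·13·cos(60°) = 129, so ED = √129.
Step 2: By the law of cosines on triangle EDV: EV² = √129² + 8² − 2·√129·8·cos(90°) = 193, so EV = √193.

Therefore, the length of EV = √193.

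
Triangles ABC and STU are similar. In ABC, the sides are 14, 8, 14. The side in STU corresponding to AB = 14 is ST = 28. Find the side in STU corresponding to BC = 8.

k = 28/14 = 2. TU = 2 * 8 = 16.

16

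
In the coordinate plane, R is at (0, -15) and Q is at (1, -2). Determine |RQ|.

d = sqrt((1)^2 + (13)^2) = sqrt(170)

sqrt(170)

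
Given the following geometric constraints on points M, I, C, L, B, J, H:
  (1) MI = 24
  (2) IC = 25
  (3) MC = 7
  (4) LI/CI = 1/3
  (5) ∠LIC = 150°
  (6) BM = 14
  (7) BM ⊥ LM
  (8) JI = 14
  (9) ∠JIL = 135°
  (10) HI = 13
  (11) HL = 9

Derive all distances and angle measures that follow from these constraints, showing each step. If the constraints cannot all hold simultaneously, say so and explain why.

The constraints are consistent.

From the given relations:
  LI = 1/3·CI = 1/3·25 ≈ 8.33

Step 1: From CI = 25, IL = 8.33, and ∠CIL = 150°, by the law of cosines:
  CL² = CI² + IL² - 2·CI·IL·cos(150°) = 625 + 69.44 + 360.8 = 1055
  CL ≈ 32.49

Step 2: From LI = 8.33, IJ = 14, and ∠LIJ = 135°, by the law of cosines:
  LJ² = LI² + IJ² - 2·LI·IJ·cos(135°) = 69.44 + 196 + 165 = 430.4
  LJ ≈ 20.75

Step 3: From MC = 7, MI = 24, CI = 25, by the inverse law of cosines:
  cos(∠CMI) = (MC² + MI² - CI²) / (2·MC·MI)
  ∠CMI = 90°

Step 4: From IC = 25, IM = 24, CM = 7, by the inverse law of cosines:
  cos(∠CIM) = (IC² + IM² - CM²) / (2·IC·IM)
  ∠CIM = 16.26°

Step 5: From IH = 13, IL = 8.33, HL = 9, by the inverse law of cosines:
  cos(∠HIL) = (IH² + IL² - HL²) / (2·IH·IL)
  ∠HIL = 43.39°

Step 6: From CI = 25, CM = 7, IM = 24, by the inverse law of cosines:
  cos(∠ICM) = (CI² + CM² - IM²) / (2·CI·CM)
  ∠ICM = 73.74°

Step 7: From LH = 9, LI = 8.33, HI = 13, by the inverse law of cosines:
  cos(∠HLI) = (LH² + LI² - HI²) / (2·LH·LI)
  ∠HLI = 97.11°

Step 8: From HI = 13, HL = 9, IL = 8.33, by the inverse law of cosines:
  cos(∠IHL) = (HI² + HL² - IL²) / (2·HI·HL)
  ∠IHL = 39.5°

Step 9: From CI = 25, CL = 32.49, IL = 8.33, by the inverse law of cosines:
  cos(∠ICL) = (CI² + CL² - IL²) / (2·CI·CL)
  ∠ICL = 7.37°

Step 10: From LC = 32.49, LI = 8.33, CI = 25, by the inverse law of cosines:
  cos(∠CLI) = (LC² + LI² - CI²) / (2·LC·LI)
  ∠CLI = 22.63°

Step 11: From LI = 8.33, LJ = 20.75, IJ = 14, by the inverse law of cosines:
  cos(∠ILJ) = (LI² + LJ² - IJ²) / (2·LI·LJ)
  ∠ILJ = 28.5°

Step 12: From JI = 14, JL = 20.75, IL = 8.33, by the inverse law of cosines:
  cos(∠IJL) = (JI² + JL² - IL²) / (2·JI·JL)
  ∠IJL = 16.5°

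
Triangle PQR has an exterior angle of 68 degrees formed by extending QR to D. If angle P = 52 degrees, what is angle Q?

By the exterior angle theorem: exterior angle = sum of remote interior angles.
68 = 52 + angle Q
angle Q = 68 - 52 = 16 degrees

16 degrees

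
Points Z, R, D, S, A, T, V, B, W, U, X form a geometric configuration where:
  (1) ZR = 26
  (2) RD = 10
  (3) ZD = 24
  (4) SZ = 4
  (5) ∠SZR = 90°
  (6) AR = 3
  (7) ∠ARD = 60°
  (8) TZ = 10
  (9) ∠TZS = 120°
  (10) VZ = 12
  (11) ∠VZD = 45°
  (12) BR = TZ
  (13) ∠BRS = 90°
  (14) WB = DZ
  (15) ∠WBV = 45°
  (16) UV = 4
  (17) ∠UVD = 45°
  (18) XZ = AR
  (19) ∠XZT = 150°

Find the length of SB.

From the given relations: BR = TZ = 10.
Step 1: By the law of cosines on triangle SZR: SR² = 4² + 26² − 2·4·26·cos(90°) = 692, so SR = 2·√173.
Step 2: By the law of cosines on triangle SRB: SB² = (2·√173)² + 10² − 2·2·√173·10·cos(90°) = 792, so SB = 6·√22.

Therefore, the length of SB = 6·√22.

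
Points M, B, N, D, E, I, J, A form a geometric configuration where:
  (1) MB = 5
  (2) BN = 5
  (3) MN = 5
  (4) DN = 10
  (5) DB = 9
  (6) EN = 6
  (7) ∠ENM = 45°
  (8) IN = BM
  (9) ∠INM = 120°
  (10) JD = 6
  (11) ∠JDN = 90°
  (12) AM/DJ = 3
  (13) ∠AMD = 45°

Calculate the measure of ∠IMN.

From the given relations: IN = BM = 5.
Step 1: By the law of cosines on triangle MNI: MI² = 5² + 5² − 2·5·5·cos(120°) = 75, so MI = 5·√3.
Step 2: By the inverse law of cosines on triangle IMN: cos(∠IMN) = ((5·√3)² + 5² − 5²) / (2·5·√3·5) = 75/86.6 = 0.866, so ∠IMN = 30°.

Therefore, the measure of angle ∠IMN = 30°.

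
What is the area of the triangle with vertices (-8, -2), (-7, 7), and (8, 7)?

Shoelace: Area = (1/2)|-8(7-7) + -7(7--2) + 8(-2-7)| = (1/2)(135) = 135/2

135/2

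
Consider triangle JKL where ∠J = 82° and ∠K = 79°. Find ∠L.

Let angle L = x. Then 82 + 79 + x = 180.
x = 180 - 161 = 19 degrees.

19 degrees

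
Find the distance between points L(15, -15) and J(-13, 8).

d = sqrt((-28)^2 + (23)^2) = sqrt(1313)

sqrt(1313)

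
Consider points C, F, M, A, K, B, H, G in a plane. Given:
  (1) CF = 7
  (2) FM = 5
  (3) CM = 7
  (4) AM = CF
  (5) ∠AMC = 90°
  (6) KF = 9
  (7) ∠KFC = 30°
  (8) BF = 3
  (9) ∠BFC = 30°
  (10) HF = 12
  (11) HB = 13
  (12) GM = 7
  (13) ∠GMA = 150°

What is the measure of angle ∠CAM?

From the given relations: AM = CF = 7.
Step 1: By the law of cosines on triangle AMC: AC² = 7² + 7² − 2·7·7·cos(90°) = 98, so AC = 7·√2.
Step 2: By the inverse law of cosines on triangle CAM: cos(∠CAM) = ((7·√2)² + 7² − 7²) / (2·7·√2·7) = 98/138.59 = 0.7071, so ∠CAM = 45°.

Therefore, the measure of angle ∠CAM = 45°.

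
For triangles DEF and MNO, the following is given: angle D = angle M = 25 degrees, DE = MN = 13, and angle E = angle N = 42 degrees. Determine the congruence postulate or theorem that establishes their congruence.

Consider the given information: angle D = angle M = 25 degrees, DE = MN = 13, and angle E = angle N = 42 degrees
This is not SSS or SAS: SSS requires all three pairs of sides, but we don't have that. SAS requires two sides and the included angle between them.
The correct criterion is ASA. Two pairs of corresponding angles and the included side are equal (Angle-Side-Angle).

ASA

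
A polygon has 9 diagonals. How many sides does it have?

Using d = n(n - 3)/2, we solve 9 = n(n - 3)/2.
So n(n - 3) = 18.
Testing n = 6: 6 * 3 = 18 = 18. Correct.
The polygon has 6 sides.

6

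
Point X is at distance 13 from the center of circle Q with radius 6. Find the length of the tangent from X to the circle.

Let T be the point of tangency. Then QT ⊥ XT (radius ⊥ tangent).
In right triangle QTX: QX² = QT² + XT²
13² = 6² + XT²
XT² = 133, XT = sqrt(133)

sqrt(133)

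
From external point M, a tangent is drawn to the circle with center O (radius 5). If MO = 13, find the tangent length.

The tangent, radius, and line from the external point to the center form a right triangle.
The right angle is where the tangent meets the radius.
By the Pythagorean theorem: tangent² + 5² = 13²
tangent² = 169 - 25 = 144
tangent = 12

12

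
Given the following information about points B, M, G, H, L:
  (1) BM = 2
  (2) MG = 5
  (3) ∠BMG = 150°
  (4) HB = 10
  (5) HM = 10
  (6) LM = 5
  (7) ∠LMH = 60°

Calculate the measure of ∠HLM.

Step 1: By the law of cosines on triangle LMH: LH² = 5² + 10² − 2·5·10·cos(60°) = 75, so LH = 5·√3.
Step 2: By the inverse law of cosines on triangle HLM: cos(∠HLM) = ((5·√3)² + 5² − 10²) / (2·5·√3·5) = 0/86.6 = 0, so ∠HLM = 90°.

Therefore, the measure of angle ∠HLM = 90°.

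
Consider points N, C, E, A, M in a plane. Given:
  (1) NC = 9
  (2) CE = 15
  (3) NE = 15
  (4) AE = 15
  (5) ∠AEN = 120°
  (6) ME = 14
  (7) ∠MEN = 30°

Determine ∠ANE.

Step 1: By the law of cosines on triangle NEA: NA² = 15² + 15² − 2·15·15·cos(120°) = 675, so NA = 15·√3.
Step 2: By the inverse law of cosines on triangle ANE: cos(∠ANE) = ((15·√3)² + 15² − 15²) / (2·15·√3·15) = 675/779.42 = 0.866, so ∠ANE = 30°.

Therefore, the measure of angle ∠ANE = 30°.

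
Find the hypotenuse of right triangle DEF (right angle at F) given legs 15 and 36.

By the Pythagorean theorem: DE^2 = DF^2 + EF^2
DE^2 = 15^2 + 36^2 = 225 + 1296 = 1521
DE = sqrt(1521) = 39

39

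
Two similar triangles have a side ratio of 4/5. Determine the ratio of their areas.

The ratio of areas of similar triangles equals the square of the side ratio.
Side ratio = 4:5
Area ratio = (4/5)^2 = 16/25 = 16:25

16:25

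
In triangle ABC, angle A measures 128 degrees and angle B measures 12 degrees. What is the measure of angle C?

angle C = 180 - 128 - 12 = 40 degrees.

40 degrees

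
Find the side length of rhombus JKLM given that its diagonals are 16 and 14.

Half-diagonals are 8 and 7. side = sqrt(8^2 + 7^2) = sqrt(113)

sqrt(113)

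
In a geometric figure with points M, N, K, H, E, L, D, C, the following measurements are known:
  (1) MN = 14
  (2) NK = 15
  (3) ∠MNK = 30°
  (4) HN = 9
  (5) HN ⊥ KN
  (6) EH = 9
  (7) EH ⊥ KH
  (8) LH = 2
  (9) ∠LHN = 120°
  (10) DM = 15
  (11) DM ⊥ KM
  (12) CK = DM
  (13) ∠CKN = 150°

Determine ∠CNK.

From the given relations: CK = DM = 15.
Step 1: By the law of cosines on triangle NKC: NC² = 15² + 15² − 2·15·15·cos(150°) = 839.71, so NC ≈ 28.98.
Step 2: By the inverse law of cosines on triangle CNK: cos(∠CNK) = (28.98² + 15² − 15²) / (2·28.98·15) = 839.71/869.33 = 0.9659, so ∠CNK = 15°.

Therefore, the measure of angle ∠CNK = 15°.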